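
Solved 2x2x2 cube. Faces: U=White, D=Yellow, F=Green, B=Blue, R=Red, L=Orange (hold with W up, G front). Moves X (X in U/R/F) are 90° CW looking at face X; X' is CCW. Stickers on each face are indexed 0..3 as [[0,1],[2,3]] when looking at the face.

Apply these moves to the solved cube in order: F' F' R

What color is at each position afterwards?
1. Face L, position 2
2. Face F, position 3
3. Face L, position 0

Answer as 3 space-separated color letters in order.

Answer: O Y O

Derivation:
After move 1 (F'): F=GGGG U=WWRR R=YRYR D=OOYY L=OWOW
After move 2 (F'): F=GGGG U=WWYY R=OROR D=WWYY L=OROR
After move 3 (R): R=OORR U=WGYG F=GWGY D=WBYB B=YBWB
Query 1: L[2] = O
Query 2: F[3] = Y
Query 3: L[0] = O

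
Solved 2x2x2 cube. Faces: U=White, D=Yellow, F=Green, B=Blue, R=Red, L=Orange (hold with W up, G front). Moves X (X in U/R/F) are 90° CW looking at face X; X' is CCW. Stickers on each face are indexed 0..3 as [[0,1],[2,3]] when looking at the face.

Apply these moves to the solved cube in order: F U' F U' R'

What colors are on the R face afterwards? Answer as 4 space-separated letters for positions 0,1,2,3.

After move 1 (F): F=GGGG U=WWOO R=WRWR D=RRYY L=OYOY
After move 2 (U'): U=WOWO F=OYGG R=GGWR B=WRBB L=BBOY
After move 3 (F): F=GOGY U=WOYB R=WGOR D=WGYY L=BROR
After move 4 (U'): U=OBWY F=BRGY R=GOOR B=WGBB L=WROR
After move 5 (R'): R=ORGO U=OBWW F=BBGY D=WRYY B=YGGB
Query: R face = ORGO

Answer: O R G O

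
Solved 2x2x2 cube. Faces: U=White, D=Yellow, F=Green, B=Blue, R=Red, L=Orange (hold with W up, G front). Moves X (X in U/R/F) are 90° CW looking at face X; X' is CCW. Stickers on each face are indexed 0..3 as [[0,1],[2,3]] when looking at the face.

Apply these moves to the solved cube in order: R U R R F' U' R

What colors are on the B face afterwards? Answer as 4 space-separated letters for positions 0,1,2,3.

Answer: R R B B

Derivation:
After move 1 (R): R=RRRR U=WGWG F=GYGY D=YBYB B=WBWB
After move 2 (U): U=WWGG F=RRGY R=WBRR B=OOWB L=GYOO
After move 3 (R): R=RWRB U=WRGY F=RBGB D=YWYO B=GOWB
After move 4 (R): R=RRBW U=WBGB F=RWGO D=YWYG B=YORB
After move 5 (F'): F=WORG U=WBRB R=WRYW D=YOYG L=GBOG
After move 6 (U'): U=BBWR F=GBRG R=WOYW B=WRRB L=YOOG
After move 7 (R): R=YWWO U=BBWG F=GORG D=YRYW B=RRBB
Query: B face = RRBB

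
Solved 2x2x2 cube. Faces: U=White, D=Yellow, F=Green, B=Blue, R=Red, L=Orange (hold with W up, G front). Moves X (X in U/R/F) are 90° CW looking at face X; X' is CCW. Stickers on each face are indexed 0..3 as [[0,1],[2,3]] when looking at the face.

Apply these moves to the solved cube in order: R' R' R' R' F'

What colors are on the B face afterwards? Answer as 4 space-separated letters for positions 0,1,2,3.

Answer: B B B B

Derivation:
After move 1 (R'): R=RRRR U=WBWB F=GWGW D=YGYG B=YBYB
After move 2 (R'): R=RRRR U=WYWY F=GBGB D=YWYW B=GBGB
After move 3 (R'): R=RRRR U=WGWG F=GYGY D=YBYB B=WBWB
After move 4 (R'): R=RRRR U=WWWW F=GGGG D=YYYY B=BBBB
After move 5 (F'): F=GGGG U=WWRR R=YRYR D=OOYY L=OWOW
Query: B face = BBBB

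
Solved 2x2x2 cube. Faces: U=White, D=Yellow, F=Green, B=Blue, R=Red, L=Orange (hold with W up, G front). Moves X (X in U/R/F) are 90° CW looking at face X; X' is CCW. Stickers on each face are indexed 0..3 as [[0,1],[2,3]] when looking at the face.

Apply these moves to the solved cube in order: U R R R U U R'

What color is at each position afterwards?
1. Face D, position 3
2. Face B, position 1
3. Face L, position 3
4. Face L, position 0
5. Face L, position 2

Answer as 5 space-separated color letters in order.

Answer: W W O B O

Derivation:
After move 1 (U): U=WWWW F=RRGG R=BBRR B=OOBB L=GGOO
After move 2 (R): R=RBRB U=WRWG F=RYGY D=YBYO B=WOWB
After move 3 (R): R=RRBB U=WYWY F=RBGO D=YWYW B=GORB
After move 4 (R): R=BRBR U=WBWO F=RWGW D=YRYG B=YOYB
After move 5 (U): U=WWOB F=BRGW R=YOBR B=GGYB L=RWOO
After move 6 (U): U=OWBW F=YOGW R=GGBR B=RWYB L=BROO
After move 7 (R'): R=GRGB U=OYBR F=YWGW D=YOYW B=GWRB
Query 1: D[3] = W
Query 2: B[1] = W
Query 3: L[3] = O
Query 4: L[0] = B
Query 5: L[2] = O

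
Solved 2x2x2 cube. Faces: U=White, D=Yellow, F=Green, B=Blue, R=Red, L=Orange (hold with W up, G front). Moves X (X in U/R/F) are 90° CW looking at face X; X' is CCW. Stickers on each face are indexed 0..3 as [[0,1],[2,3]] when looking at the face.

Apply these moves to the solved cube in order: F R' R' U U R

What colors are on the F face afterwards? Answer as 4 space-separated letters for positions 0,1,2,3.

Answer: G W G O

Derivation:
After move 1 (F): F=GGGG U=WWOO R=WRWR D=RRYY L=OYOY
After move 2 (R'): R=RRWW U=WBOB F=GWGO D=RGYG B=YBRB
After move 3 (R'): R=RWRW U=WROY F=GBGB D=RWYO B=GBGB
After move 4 (U): U=OWYR F=RWGB R=GBRW B=OYGB L=GBOY
After move 5 (U): U=YORW F=GBGB R=OYRW B=GBGB L=RWOY
After move 6 (R): R=ROWY U=YBRB F=GWGO D=RGYG B=WBOB
Query: F face = GWGO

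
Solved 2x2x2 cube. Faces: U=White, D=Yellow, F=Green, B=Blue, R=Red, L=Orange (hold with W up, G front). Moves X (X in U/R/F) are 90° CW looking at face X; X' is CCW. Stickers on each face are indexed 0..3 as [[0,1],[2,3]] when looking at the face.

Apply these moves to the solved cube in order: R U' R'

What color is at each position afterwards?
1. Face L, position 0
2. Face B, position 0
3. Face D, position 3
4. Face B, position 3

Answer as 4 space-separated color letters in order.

After move 1 (R): R=RRRR U=WGWG F=GYGY D=YBYB B=WBWB
After move 2 (U'): U=GGWW F=OOGY R=GYRR B=RRWB L=WBOO
After move 3 (R'): R=YRGR U=GWWR F=OGGW D=YOYY B=BRBB
Query 1: L[0] = W
Query 2: B[0] = B
Query 3: D[3] = Y
Query 4: B[3] = B

Answer: W B Y B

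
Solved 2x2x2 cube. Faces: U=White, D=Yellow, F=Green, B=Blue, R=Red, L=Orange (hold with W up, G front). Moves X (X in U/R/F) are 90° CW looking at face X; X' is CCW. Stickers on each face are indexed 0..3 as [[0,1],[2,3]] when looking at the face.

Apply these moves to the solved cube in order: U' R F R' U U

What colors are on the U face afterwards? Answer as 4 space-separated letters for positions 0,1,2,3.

After move 1 (U'): U=WWWW F=OOGG R=GGRR B=RRBB L=BBOO
After move 2 (R): R=RGRG U=WOWG F=OYGY D=YBYR B=WRWB
After move 3 (F): F=GOYY U=WOOB R=WGGG D=RRYR L=BYOB
After move 4 (R'): R=GGWG U=WWOW F=GOYB D=ROYY B=RRRB
After move 5 (U): U=OWWW F=GGYB R=RRWG B=BYRB L=GOOB
After move 6 (U): U=WOWW F=RRYB R=BYWG B=GORB L=GGOB
Query: U face = WOWW

Answer: W O W W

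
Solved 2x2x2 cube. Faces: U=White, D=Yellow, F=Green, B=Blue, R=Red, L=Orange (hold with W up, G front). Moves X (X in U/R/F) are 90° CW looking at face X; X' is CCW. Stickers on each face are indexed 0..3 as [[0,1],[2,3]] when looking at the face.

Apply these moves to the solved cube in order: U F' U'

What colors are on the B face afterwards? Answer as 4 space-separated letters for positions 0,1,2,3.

Answer: Y B B B

Derivation:
After move 1 (U): U=WWWW F=RRGG R=BBRR B=OOBB L=GGOO
After move 2 (F'): F=RGRG U=WWBR R=YBYR D=GOYY L=GWOW
After move 3 (U'): U=WRWB F=GWRG R=RGYR B=YBBB L=OOOW
Query: B face = YBBB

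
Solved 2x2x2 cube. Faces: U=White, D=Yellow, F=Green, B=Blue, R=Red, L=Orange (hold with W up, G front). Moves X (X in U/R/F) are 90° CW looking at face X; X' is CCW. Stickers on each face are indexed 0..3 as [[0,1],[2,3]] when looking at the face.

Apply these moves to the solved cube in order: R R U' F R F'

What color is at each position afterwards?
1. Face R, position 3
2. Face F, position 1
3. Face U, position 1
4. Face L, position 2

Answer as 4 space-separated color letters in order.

Answer: B W O O

Derivation:
After move 1 (R): R=RRRR U=WGWG F=GYGY D=YBYB B=WBWB
After move 2 (R): R=RRRR U=WYWY F=GBGB D=YWYW B=GBGB
After move 3 (U'): U=YYWW F=OOGB R=GBRR B=RRGB L=GBOO
After move 4 (F): F=GOBO U=YYOB R=WBWR D=RGYW L=GYOW
After move 5 (R): R=WWRB U=YOOO F=GGBW D=RGYR B=BRYB
After move 6 (F'): F=GWGB U=YOWR R=GWRB D=YWYR L=GOOO
Query 1: R[3] = B
Query 2: F[1] = W
Query 3: U[1] = O
Query 4: L[2] = O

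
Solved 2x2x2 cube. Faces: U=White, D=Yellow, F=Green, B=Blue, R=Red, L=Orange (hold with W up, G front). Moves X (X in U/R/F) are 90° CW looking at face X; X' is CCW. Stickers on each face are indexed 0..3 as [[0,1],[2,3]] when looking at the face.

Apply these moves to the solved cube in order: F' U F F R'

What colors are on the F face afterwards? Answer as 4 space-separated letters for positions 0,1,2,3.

Answer: G W R O

Derivation:
After move 1 (F'): F=GGGG U=WWRR R=YRYR D=OOYY L=OWOW
After move 2 (U): U=RWRW F=YRGG R=BBYR B=OWBB L=GGOW
After move 3 (F): F=GYGR U=RWWG R=RBWR D=YBYY L=GOOO
After move 4 (F): F=GGRY U=RWOO R=WBGR D=WRYY L=GYOB
After move 5 (R'): R=BRWG U=RBOO F=GWRO D=WGYY B=YWRB
Query: F face = GWRO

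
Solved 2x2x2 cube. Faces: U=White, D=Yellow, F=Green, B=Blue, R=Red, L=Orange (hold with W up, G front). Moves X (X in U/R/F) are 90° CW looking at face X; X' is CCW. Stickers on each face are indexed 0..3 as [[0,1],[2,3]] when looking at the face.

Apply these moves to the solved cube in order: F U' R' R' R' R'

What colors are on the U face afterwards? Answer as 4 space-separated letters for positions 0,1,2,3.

Answer: W O W O

Derivation:
After move 1 (F): F=GGGG U=WWOO R=WRWR D=RRYY L=OYOY
After move 2 (U'): U=WOWO F=OYGG R=GGWR B=WRBB L=BBOY
After move 3 (R'): R=GRGW U=WBWW F=OOGO D=RYYG B=YRRB
After move 4 (R'): R=RWGG U=WRWY F=OBGW D=ROYO B=GRYB
After move 5 (R'): R=WGRG U=WYWG F=ORGY D=RBYW B=OROB
After move 6 (R'): R=GGWR U=WOWO F=OYGG D=RRYY B=WRBB
Query: U face = WOWO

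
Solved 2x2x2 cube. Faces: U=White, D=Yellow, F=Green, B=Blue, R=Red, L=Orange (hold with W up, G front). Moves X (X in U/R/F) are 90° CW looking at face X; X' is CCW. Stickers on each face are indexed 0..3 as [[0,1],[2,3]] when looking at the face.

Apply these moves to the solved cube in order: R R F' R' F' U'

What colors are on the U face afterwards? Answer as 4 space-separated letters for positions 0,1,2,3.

Answer: G W W R

Derivation:
After move 1 (R): R=RRRR U=WGWG F=GYGY D=YBYB B=WBWB
After move 2 (R): R=RRRR U=WYWY F=GBGB D=YWYW B=GBGB
After move 3 (F'): F=BBGG U=WYRR R=WRYR D=OOYW L=OYOW
After move 4 (R'): R=RRWY U=WGRG F=BYGR D=OBYG B=WBOB
After move 5 (F'): F=YRBG U=WGRW R=BROY D=YWYG L=OGOR
After move 6 (U'): U=GWWR F=OGBG R=YROY B=BROB L=WBOR
Query: U face = GWWR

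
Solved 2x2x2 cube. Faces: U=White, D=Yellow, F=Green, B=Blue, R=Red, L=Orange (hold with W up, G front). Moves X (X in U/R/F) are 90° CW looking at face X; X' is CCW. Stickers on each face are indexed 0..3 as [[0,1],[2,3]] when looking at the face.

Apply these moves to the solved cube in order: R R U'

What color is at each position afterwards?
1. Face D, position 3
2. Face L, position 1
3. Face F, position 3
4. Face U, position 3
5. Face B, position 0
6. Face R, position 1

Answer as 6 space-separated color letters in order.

Answer: W B B W R B

Derivation:
After move 1 (R): R=RRRR U=WGWG F=GYGY D=YBYB B=WBWB
After move 2 (R): R=RRRR U=WYWY F=GBGB D=YWYW B=GBGB
After move 3 (U'): U=YYWW F=OOGB R=GBRR B=RRGB L=GBOO
Query 1: D[3] = W
Query 2: L[1] = B
Query 3: F[3] = B
Query 4: U[3] = W
Query 5: B[0] = R
Query 6: R[1] = B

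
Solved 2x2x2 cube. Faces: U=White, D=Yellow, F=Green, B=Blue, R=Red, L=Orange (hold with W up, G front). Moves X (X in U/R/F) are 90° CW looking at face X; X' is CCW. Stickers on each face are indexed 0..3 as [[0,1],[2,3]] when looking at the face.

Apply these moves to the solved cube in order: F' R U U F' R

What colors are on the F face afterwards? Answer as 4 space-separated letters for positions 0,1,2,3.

Answer: B W R B

Derivation:
After move 1 (F'): F=GGGG U=WWRR R=YRYR D=OOYY L=OWOW
After move 2 (R): R=YYRR U=WGRG F=GOGY D=OBYB B=RBWB
After move 3 (U): U=RWGG F=YYGY R=RBRR B=OWWB L=GOOW
After move 4 (U): U=GRGW F=RBGY R=OWRR B=GOWB L=YYOW
After move 5 (F'): F=BYRG U=GROR R=BWOR D=YWYB L=YWOG
After move 6 (R): R=OBRW U=GYOG F=BWRB D=YWYG B=RORB
Query: F face = BWRB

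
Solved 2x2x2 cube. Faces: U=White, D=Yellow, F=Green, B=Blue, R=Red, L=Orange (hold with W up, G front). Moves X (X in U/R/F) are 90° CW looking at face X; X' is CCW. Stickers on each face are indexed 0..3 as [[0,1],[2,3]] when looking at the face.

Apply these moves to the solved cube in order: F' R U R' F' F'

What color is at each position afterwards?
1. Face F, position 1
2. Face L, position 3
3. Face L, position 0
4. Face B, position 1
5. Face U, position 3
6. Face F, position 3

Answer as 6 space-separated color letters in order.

After move 1 (F'): F=GGGG U=WWRR R=YRYR D=OOYY L=OWOW
After move 2 (R): R=YYRR U=WGRG F=GOGY D=OBYB B=RBWB
After move 3 (U): U=RWGG F=YYGY R=RBRR B=OWWB L=GOOW
After move 4 (R'): R=BRRR U=RWGO F=YWGG D=OYYY B=BWBB
After move 5 (F'): F=WGYG U=RWBR R=YROR D=OWYY L=GOOG
After move 6 (F'): F=GGWY U=RWYO R=WROR D=OGYY L=GROB
Query 1: F[1] = G
Query 2: L[3] = B
Query 3: L[0] = G
Query 4: B[1] = W
Query 5: U[3] = O
Query 6: F[3] = Y

Answer: G B G W O Y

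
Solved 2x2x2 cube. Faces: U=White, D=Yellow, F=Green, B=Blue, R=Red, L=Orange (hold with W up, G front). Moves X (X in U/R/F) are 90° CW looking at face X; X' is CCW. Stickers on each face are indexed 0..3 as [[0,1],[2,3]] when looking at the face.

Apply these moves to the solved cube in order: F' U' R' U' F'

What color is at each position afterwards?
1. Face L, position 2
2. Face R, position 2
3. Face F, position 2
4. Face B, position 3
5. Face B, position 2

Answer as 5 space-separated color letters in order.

After move 1 (F'): F=GGGG U=WWRR R=YRYR D=OOYY L=OWOW
After move 2 (U'): U=WRWR F=OWGG R=GGYR B=YRBB L=BBOW
After move 3 (R'): R=GRGY U=WBWY F=ORGR D=OWYG B=YROB
After move 4 (U'): U=BYWW F=BBGR R=ORGY B=GROB L=YROW
After move 5 (F'): F=BRBG U=BYOG R=WROY D=RWYG L=YWOW
Query 1: L[2] = O
Query 2: R[2] = O
Query 3: F[2] = B
Query 4: B[3] = B
Query 5: B[2] = O

Answer: O O B B O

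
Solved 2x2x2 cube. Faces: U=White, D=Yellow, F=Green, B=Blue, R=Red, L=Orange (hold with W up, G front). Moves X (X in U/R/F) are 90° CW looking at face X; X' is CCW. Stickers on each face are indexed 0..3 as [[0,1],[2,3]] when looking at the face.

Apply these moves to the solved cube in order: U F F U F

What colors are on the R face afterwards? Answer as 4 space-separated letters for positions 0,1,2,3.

Answer: Y O W R

Derivation:
After move 1 (U): U=WWWW F=RRGG R=BBRR B=OOBB L=GGOO
After move 2 (F): F=GRGR U=WWOG R=WBWR D=RBYY L=GYOY
After move 3 (F): F=GGRR U=WWYY R=OBGR D=WWYY L=GROB
After move 4 (U): U=YWYW F=OBRR R=OOGR B=GRBB L=GGOB
After move 5 (F): F=RORB U=YWBG R=YOWR D=GOYY L=GWOW
Query: R face = YOWR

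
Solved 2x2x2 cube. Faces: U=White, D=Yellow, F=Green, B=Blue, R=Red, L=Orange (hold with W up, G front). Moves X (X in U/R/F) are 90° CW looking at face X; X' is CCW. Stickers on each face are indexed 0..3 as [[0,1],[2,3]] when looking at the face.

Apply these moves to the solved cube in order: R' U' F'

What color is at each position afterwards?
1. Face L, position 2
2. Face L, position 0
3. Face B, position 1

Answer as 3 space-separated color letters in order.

After move 1 (R'): R=RRRR U=WBWB F=GWGW D=YGYG B=YBYB
After move 2 (U'): U=BBWW F=OOGW R=GWRR B=RRYB L=YBOO
After move 3 (F'): F=OWOG U=BBGR R=GWYR D=BOYG L=YWOW
Query 1: L[2] = O
Query 2: L[0] = Y
Query 3: B[1] = R

Answer: O Y R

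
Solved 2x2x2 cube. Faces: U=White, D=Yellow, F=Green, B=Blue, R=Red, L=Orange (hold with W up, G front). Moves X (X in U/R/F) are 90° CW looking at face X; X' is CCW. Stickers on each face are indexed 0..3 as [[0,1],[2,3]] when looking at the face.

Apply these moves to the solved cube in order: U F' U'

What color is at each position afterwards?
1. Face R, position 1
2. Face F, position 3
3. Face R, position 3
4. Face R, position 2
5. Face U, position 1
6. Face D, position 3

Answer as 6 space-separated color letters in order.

After move 1 (U): U=WWWW F=RRGG R=BBRR B=OOBB L=GGOO
After move 2 (F'): F=RGRG U=WWBR R=YBYR D=GOYY L=GWOW
After move 3 (U'): U=WRWB F=GWRG R=RGYR B=YBBB L=OOOW
Query 1: R[1] = G
Query 2: F[3] = G
Query 3: R[3] = R
Query 4: R[2] = Y
Query 5: U[1] = R
Query 6: D[3] = Y

Answer: G G R Y R Y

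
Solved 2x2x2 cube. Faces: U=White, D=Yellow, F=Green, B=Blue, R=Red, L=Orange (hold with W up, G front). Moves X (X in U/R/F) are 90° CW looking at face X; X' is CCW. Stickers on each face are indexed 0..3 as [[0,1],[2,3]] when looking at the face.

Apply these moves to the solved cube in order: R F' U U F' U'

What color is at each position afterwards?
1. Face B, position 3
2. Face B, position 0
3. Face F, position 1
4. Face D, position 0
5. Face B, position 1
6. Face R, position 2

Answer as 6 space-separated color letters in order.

After move 1 (R): R=RRRR U=WGWG F=GYGY D=YBYB B=WBWB
After move 2 (F'): F=YYGG U=WGRR R=BRYR D=OOYB L=OGOW
After move 3 (U): U=RWRG F=BRGG R=WBYR B=OGWB L=YYOW
After move 4 (U): U=RRGW F=WBGG R=OGYR B=YYWB L=BROW
After move 5 (F'): F=BGWG U=RROY R=OGOR D=RWYB L=BWOG
After move 6 (U'): U=RYRO F=BWWG R=BGOR B=OGWB L=YYOG
Query 1: B[3] = B
Query 2: B[0] = O
Query 3: F[1] = W
Query 4: D[0] = R
Query 5: B[1] = G
Query 6: R[2] = O

Answer: B O W R G O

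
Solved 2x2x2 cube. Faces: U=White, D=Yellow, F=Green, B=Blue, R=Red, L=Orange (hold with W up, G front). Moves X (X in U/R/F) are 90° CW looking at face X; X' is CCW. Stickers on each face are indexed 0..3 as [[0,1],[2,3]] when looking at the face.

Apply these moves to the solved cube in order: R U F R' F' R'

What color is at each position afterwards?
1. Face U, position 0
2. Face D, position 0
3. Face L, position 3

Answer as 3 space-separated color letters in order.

After move 1 (R): R=RRRR U=WGWG F=GYGY D=YBYB B=WBWB
After move 2 (U): U=WWGG F=RRGY R=WBRR B=OOWB L=GYOO
After move 3 (F): F=GRYR U=WWOY R=GBGR D=RWYB L=GYOB
After move 4 (R'): R=BRGG U=WWOO F=GWYY D=RRYR B=BOWB
After move 5 (F'): F=WYGY U=WWBG R=RRRG D=YBYR L=GOOO
After move 6 (R'): R=RGRR U=WWBB F=WWGG D=YYYY B=ROBB
Query 1: U[0] = W
Query 2: D[0] = Y
Query 3: L[3] = O

Answer: W Y O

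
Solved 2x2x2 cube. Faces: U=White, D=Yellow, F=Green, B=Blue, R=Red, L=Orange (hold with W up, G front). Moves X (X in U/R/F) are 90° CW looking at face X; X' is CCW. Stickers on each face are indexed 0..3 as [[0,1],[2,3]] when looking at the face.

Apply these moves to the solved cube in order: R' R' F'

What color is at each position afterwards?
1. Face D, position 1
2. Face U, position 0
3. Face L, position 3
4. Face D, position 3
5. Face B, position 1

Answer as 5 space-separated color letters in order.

After move 1 (R'): R=RRRR U=WBWB F=GWGW D=YGYG B=YBYB
After move 2 (R'): R=RRRR U=WYWY F=GBGB D=YWYW B=GBGB
After move 3 (F'): F=BBGG U=WYRR R=WRYR D=OOYW L=OYOW
Query 1: D[1] = O
Query 2: U[0] = W
Query 3: L[3] = W
Query 4: D[3] = W
Query 5: B[1] = B

Answer: O W W W B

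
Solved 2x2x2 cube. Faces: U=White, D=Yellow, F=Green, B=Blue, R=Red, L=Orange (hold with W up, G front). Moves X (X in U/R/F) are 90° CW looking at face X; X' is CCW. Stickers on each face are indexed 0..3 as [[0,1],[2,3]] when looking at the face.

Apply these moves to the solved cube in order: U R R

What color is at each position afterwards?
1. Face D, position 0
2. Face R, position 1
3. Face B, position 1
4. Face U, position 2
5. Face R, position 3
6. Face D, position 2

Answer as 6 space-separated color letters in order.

Answer: Y R O W B Y

Derivation:
After move 1 (U): U=WWWW F=RRGG R=BBRR B=OOBB L=GGOO
After move 2 (R): R=RBRB U=WRWG F=RYGY D=YBYO B=WOWB
After move 3 (R): R=RRBB U=WYWY F=RBGO D=YWYW B=GORB
Query 1: D[0] = Y
Query 2: R[1] = R
Query 3: B[1] = O
Query 4: U[2] = W
Query 5: R[3] = B
Query 6: D[2] = Y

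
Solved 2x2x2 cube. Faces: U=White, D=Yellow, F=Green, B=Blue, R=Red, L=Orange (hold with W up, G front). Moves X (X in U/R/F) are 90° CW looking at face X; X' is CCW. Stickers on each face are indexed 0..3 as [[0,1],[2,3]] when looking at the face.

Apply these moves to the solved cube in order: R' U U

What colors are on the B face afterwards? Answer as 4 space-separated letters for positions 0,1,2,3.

After move 1 (R'): R=RRRR U=WBWB F=GWGW D=YGYG B=YBYB
After move 2 (U): U=WWBB F=RRGW R=YBRR B=OOYB L=GWOO
After move 3 (U): U=BWBW F=YBGW R=OORR B=GWYB L=RROO
Query: B face = GWYB

Answer: G W Y B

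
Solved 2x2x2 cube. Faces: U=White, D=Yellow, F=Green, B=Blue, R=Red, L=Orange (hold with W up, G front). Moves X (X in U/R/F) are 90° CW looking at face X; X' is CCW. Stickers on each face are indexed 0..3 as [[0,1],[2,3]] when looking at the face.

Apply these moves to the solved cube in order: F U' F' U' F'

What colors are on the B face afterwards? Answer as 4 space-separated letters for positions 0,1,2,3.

After move 1 (F): F=GGGG U=WWOO R=WRWR D=RRYY L=OYOY
After move 2 (U'): U=WOWO F=OYGG R=GGWR B=WRBB L=BBOY
After move 3 (F'): F=YGOG U=WOGW R=RGRR D=BYYY L=BOOW
After move 4 (U'): U=OWWG F=BOOG R=YGRR B=RGBB L=WROW
After move 5 (F'): F=OGBO U=OWYR R=YGBR D=RWYY L=WGOW
Query: B face = RGBB

Answer: R G B B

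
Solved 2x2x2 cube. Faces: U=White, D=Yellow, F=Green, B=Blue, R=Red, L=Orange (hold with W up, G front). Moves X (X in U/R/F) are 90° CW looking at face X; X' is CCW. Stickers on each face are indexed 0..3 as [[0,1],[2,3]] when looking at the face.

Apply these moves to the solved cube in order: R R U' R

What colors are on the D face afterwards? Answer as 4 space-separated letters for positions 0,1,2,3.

Answer: Y G Y R

Derivation:
After move 1 (R): R=RRRR U=WGWG F=GYGY D=YBYB B=WBWB
After move 2 (R): R=RRRR U=WYWY F=GBGB D=YWYW B=GBGB
After move 3 (U'): U=YYWW F=OOGB R=GBRR B=RRGB L=GBOO
After move 4 (R): R=RGRB U=YOWB F=OWGW D=YGYR B=WRYB
Query: D face = YGYR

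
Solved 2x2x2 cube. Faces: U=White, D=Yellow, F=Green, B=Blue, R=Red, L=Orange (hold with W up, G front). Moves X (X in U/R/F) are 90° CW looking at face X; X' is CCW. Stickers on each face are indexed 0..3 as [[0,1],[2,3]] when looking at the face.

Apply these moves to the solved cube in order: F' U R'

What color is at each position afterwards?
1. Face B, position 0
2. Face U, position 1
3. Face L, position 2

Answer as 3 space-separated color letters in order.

Answer: Y B O

Derivation:
After move 1 (F'): F=GGGG U=WWRR R=YRYR D=OOYY L=OWOW
After move 2 (U): U=RWRW F=YRGG R=BBYR B=OWBB L=GGOW
After move 3 (R'): R=BRBY U=RBRO F=YWGW D=ORYG B=YWOB
Query 1: B[0] = Y
Query 2: U[1] = B
Query 3: L[2] = O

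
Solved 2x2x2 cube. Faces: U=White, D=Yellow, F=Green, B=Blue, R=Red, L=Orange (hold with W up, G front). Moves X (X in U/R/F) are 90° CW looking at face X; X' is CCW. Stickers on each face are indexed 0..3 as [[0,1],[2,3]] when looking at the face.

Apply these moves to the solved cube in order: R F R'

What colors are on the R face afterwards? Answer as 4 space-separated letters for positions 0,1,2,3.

After move 1 (R): R=RRRR U=WGWG F=GYGY D=YBYB B=WBWB
After move 2 (F): F=GGYY U=WGOO R=WRGR D=RRYB L=OYOB
After move 3 (R'): R=RRWG U=WWOW F=GGYO D=RGYY B=BBRB
Query: R face = RRWG

Answer: R R W G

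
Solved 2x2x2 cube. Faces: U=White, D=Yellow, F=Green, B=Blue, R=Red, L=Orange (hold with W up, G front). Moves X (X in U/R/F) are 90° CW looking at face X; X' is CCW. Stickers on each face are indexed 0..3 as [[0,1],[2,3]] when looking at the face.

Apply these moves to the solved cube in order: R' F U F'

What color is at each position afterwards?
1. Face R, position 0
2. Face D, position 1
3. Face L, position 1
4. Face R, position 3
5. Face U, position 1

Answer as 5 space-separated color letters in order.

After move 1 (R'): R=RRRR U=WBWB F=GWGW D=YGYG B=YBYB
After move 2 (F): F=GGWW U=WBOO R=WRBR D=RRYG L=OYOG
After move 3 (U): U=OWOB F=WRWW R=YBBR B=OYYB L=GGOG
After move 4 (F'): F=RWWW U=OWYB R=RBRR D=GGYG L=GBOO
Query 1: R[0] = R
Query 2: D[1] = G
Query 3: L[1] = B
Query 4: R[3] = R
Query 5: U[1] = W

Answer: R G B R W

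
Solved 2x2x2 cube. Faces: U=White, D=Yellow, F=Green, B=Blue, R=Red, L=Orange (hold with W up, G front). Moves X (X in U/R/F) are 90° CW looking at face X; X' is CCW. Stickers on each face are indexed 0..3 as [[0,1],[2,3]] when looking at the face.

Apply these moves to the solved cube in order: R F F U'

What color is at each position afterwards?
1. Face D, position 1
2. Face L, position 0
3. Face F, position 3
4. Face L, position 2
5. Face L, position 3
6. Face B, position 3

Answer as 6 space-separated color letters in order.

Answer: W W G O R B

Derivation:
After move 1 (R): R=RRRR U=WGWG F=GYGY D=YBYB B=WBWB
After move 2 (F): F=GGYY U=WGOO R=WRGR D=RRYB L=OYOB
After move 3 (F): F=YGYG U=WGBY R=OROR D=GWYB L=OROR
After move 4 (U'): U=GYWB F=ORYG R=YGOR B=ORWB L=WBOR
Query 1: D[1] = W
Query 2: L[0] = W
Query 3: F[3] = G
Query 4: L[2] = O
Query 5: L[3] = R
Query 6: B[3] = B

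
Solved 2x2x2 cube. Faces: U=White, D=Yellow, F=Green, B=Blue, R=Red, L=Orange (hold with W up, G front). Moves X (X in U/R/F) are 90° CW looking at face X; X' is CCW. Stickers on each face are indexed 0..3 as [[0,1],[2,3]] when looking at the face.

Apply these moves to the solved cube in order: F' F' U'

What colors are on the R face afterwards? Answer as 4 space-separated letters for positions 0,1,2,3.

After move 1 (F'): F=GGGG U=WWRR R=YRYR D=OOYY L=OWOW
After move 2 (F'): F=GGGG U=WWYY R=OROR D=WWYY L=OROR
After move 3 (U'): U=WYWY F=ORGG R=GGOR B=ORBB L=BBOR
Query: R face = GGOR

Answer: G G O R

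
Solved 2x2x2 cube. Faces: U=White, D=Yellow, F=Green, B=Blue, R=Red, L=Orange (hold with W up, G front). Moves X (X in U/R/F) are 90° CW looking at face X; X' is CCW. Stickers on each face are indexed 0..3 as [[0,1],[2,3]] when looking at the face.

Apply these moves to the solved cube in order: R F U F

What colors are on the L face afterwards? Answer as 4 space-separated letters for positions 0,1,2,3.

After move 1 (R): R=RRRR U=WGWG F=GYGY D=YBYB B=WBWB
After move 2 (F): F=GGYY U=WGOO R=WRGR D=RRYB L=OYOB
After move 3 (U): U=OWOG F=WRYY R=WBGR B=OYWB L=GGOB
After move 4 (F): F=YWYR U=OWBG R=OBGR D=GWYB L=GROR
Query: L face = GROR

Answer: G R O R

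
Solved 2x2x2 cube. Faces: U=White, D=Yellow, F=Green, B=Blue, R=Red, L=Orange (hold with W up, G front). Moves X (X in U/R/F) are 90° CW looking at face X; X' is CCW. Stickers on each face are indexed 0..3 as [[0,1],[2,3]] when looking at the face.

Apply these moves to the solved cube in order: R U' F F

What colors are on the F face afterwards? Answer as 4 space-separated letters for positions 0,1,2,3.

After move 1 (R): R=RRRR U=WGWG F=GYGY D=YBYB B=WBWB
After move 2 (U'): U=GGWW F=OOGY R=GYRR B=RRWB L=WBOO
After move 3 (F): F=GOYO U=GGOB R=WYWR D=RGYB L=WYOB
After move 4 (F): F=YGOO U=GGBY R=OYBR D=WWYB L=WROG
Query: F face = YGOO

Answer: Y G O O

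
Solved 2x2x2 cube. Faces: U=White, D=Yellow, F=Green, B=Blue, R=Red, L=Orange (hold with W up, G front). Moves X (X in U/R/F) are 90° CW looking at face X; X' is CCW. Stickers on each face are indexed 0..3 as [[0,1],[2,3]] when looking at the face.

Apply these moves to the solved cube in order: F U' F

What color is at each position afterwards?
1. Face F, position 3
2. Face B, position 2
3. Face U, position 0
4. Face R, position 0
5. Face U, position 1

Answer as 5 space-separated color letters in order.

Answer: Y B W W O

Derivation:
After move 1 (F): F=GGGG U=WWOO R=WRWR D=RRYY L=OYOY
After move 2 (U'): U=WOWO F=OYGG R=GGWR B=WRBB L=BBOY
After move 3 (F): F=GOGY U=WOYB R=WGOR D=WGYY L=BROR
Query 1: F[3] = Y
Query 2: B[2] = B
Query 3: U[0] = W
Query 4: R[0] = W
Query 5: U[1] = O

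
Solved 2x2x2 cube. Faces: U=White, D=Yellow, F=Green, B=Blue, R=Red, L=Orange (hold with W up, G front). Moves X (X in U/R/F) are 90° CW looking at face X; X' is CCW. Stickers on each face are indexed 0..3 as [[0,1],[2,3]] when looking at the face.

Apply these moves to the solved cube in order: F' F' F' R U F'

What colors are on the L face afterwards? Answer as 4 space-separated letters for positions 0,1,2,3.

Answer: G G O G

Derivation:
After move 1 (F'): F=GGGG U=WWRR R=YRYR D=OOYY L=OWOW
After move 2 (F'): F=GGGG U=WWYY R=OROR D=WWYY L=OROR
After move 3 (F'): F=GGGG U=WWOO R=WRWR D=RRYY L=OYOY
After move 4 (R): R=WWRR U=WGOG F=GRGY D=RBYB B=OBWB
After move 5 (U): U=OWGG F=WWGY R=OBRR B=OYWB L=GROY
After move 6 (F'): F=WYWG U=OWOR R=BBRR D=RYYB L=GGOG
Query: L face = GGOG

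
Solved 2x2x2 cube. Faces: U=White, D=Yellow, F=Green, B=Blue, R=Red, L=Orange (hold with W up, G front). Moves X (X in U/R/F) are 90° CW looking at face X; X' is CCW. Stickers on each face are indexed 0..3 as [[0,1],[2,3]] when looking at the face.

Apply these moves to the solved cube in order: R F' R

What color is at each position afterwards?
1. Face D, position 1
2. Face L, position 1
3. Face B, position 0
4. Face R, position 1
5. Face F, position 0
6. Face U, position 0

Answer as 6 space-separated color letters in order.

Answer: W G R B Y W

Derivation:
After move 1 (R): R=RRRR U=WGWG F=GYGY D=YBYB B=WBWB
After move 2 (F'): F=YYGG U=WGRR R=BRYR D=OOYB L=OGOW
After move 3 (R): R=YBRR U=WYRG F=YOGB D=OWYW B=RBGB
Query 1: D[1] = W
Query 2: L[1] = G
Query 3: B[0] = R
Query 4: R[1] = B
Query 5: F[0] = Y
Query 6: U[0] = W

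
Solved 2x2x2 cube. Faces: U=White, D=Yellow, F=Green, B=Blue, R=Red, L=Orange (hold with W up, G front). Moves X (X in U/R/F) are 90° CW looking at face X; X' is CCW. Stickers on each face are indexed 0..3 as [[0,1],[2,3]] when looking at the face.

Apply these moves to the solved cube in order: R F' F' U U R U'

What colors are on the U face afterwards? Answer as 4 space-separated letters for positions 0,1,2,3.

Answer: B G Y G

Derivation:
After move 1 (R): R=RRRR U=WGWG F=GYGY D=YBYB B=WBWB
After move 2 (F'): F=YYGG U=WGRR R=BRYR D=OOYB L=OGOW
After move 3 (F'): F=YGYG U=WGBY R=OROR D=GWYB L=OROR
After move 4 (U): U=BWYG F=ORYG R=WBOR B=ORWB L=YGOR
After move 5 (U): U=YBGW F=WBYG R=OROR B=YGWB L=OROR
After move 6 (R): R=OORR U=YBGG F=WWYB D=GWYY B=WGBB
After move 7 (U'): U=BGYG F=ORYB R=WWRR B=OOBB L=WGOR
Query: U face = BGYG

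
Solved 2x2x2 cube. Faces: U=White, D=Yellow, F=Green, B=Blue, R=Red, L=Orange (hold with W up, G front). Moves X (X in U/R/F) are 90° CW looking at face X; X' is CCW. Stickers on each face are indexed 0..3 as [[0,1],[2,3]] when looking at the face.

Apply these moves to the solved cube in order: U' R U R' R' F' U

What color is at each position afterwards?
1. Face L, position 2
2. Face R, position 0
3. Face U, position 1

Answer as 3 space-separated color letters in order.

Answer: O Y W

Derivation:
After move 1 (U'): U=WWWW F=OOGG R=GGRR B=RRBB L=BBOO
After move 2 (R): R=RGRG U=WOWG F=OYGY D=YBYR B=WRWB
After move 3 (U): U=WWGO F=RGGY R=WRRG B=BBWB L=OYOO
After move 4 (R'): R=RGWR U=WWGB F=RWGO D=YGYY B=RBBB
After move 5 (R'): R=GRRW U=WBGR F=RWGB D=YWYO B=YBGB
After move 6 (F'): F=WBRG U=WBGR R=WRYW D=YOYO L=OROG
After move 7 (U): U=GWRB F=WRRG R=YBYW B=ORGB L=WBOG
Query 1: L[2] = O
Query 2: R[0] = Y
Query 3: U[1] = W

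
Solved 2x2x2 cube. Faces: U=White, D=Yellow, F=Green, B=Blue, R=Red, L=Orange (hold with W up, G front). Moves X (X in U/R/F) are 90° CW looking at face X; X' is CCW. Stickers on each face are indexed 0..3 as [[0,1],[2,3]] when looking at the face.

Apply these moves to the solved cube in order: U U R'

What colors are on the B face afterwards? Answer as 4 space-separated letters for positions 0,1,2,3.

After move 1 (U): U=WWWW F=RRGG R=BBRR B=OOBB L=GGOO
After move 2 (U): U=WWWW F=BBGG R=OORR B=GGBB L=RROO
After move 3 (R'): R=OROR U=WBWG F=BWGW D=YBYG B=YGYB
Query: B face = YGYB

Answer: Y G Y B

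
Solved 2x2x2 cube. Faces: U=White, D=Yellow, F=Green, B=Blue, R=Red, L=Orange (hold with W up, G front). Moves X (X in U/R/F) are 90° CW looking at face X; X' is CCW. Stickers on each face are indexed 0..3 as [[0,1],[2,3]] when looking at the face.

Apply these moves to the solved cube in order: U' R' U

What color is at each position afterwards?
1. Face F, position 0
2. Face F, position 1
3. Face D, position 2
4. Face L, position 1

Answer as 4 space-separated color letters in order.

Answer: G R Y W

Derivation:
After move 1 (U'): U=WWWW F=OOGG R=GGRR B=RRBB L=BBOO
After move 2 (R'): R=GRGR U=WBWR F=OWGW D=YOYG B=YRYB
After move 3 (U): U=WWRB F=GRGW R=YRGR B=BBYB L=OWOO
Query 1: F[0] = G
Query 2: F[1] = R
Query 3: D[2] = Y
Query 4: L[1] = W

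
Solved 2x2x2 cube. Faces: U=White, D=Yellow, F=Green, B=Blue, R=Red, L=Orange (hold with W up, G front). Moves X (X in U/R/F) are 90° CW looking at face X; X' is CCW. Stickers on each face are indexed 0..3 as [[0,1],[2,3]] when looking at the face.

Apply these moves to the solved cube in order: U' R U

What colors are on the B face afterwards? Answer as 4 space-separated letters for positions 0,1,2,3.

After move 1 (U'): U=WWWW F=OOGG R=GGRR B=RRBB L=BBOO
After move 2 (R): R=RGRG U=WOWG F=OYGY D=YBYR B=WRWB
After move 3 (U): U=WWGO F=RGGY R=WRRG B=BBWB L=OYOO
Query: B face = BBWB

Answer: B B W B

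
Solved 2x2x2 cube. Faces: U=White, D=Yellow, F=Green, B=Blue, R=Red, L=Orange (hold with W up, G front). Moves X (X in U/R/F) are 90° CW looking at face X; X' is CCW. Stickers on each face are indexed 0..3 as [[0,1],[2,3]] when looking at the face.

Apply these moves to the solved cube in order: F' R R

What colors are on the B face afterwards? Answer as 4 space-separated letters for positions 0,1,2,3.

Answer: G B G B

Derivation:
After move 1 (F'): F=GGGG U=WWRR R=YRYR D=OOYY L=OWOW
After move 2 (R): R=YYRR U=WGRG F=GOGY D=OBYB B=RBWB
After move 3 (R): R=RYRY U=WORY F=GBGB D=OWYR B=GBGB
Query: B face = GBGB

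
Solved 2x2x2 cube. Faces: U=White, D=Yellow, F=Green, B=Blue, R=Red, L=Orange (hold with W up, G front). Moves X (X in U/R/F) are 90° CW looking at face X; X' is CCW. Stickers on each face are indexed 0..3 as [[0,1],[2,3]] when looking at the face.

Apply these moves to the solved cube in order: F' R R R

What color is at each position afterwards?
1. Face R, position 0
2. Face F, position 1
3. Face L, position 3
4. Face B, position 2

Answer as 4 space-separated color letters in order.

After move 1 (F'): F=GGGG U=WWRR R=YRYR D=OOYY L=OWOW
After move 2 (R): R=YYRR U=WGRG F=GOGY D=OBYB B=RBWB
After move 3 (R): R=RYRY U=WORY F=GBGB D=OWYR B=GBGB
After move 4 (R): R=RRYY U=WBRB F=GWGR D=OGYG B=YBOB
Query 1: R[0] = R
Query 2: F[1] = W
Query 3: L[3] = W
Query 4: B[2] = O

Answer: R W W O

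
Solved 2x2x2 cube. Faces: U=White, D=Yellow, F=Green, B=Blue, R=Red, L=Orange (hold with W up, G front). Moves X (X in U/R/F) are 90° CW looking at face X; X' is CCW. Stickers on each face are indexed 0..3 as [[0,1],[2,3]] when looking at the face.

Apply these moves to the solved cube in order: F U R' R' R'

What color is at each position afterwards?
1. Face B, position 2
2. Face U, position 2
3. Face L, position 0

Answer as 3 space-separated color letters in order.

Answer: W O G

Derivation:
After move 1 (F): F=GGGG U=WWOO R=WRWR D=RRYY L=OYOY
After move 2 (U): U=OWOW F=WRGG R=BBWR B=OYBB L=GGOY
After move 3 (R'): R=BRBW U=OBOO F=WWGW D=RRYG B=YYRB
After move 4 (R'): R=RWBB U=OROY F=WBGO D=RWYW B=GYRB
After move 5 (R'): R=WBRB U=OROG F=WRGY D=RBYO B=WYWB
Query 1: B[2] = W
Query 2: U[2] = O
Query 3: L[0] = G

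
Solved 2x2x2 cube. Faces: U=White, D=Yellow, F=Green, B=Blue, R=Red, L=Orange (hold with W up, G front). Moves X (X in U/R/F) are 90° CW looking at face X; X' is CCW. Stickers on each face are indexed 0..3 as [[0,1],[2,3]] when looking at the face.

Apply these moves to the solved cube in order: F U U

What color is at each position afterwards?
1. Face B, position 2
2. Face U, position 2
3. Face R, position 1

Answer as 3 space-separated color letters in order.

Answer: B W Y

Derivation:
After move 1 (F): F=GGGG U=WWOO R=WRWR D=RRYY L=OYOY
After move 2 (U): U=OWOW F=WRGG R=BBWR B=OYBB L=GGOY
After move 3 (U): U=OOWW F=BBGG R=OYWR B=GGBB L=WROY
Query 1: B[2] = B
Query 2: U[2] = W
Query 3: R[1] = Y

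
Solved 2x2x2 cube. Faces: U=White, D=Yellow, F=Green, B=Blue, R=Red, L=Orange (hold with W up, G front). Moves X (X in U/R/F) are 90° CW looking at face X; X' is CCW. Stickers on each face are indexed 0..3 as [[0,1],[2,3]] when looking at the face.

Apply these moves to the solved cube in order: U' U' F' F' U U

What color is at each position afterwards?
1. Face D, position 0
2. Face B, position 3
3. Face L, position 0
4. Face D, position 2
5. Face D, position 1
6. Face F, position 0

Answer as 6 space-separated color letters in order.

After move 1 (U'): U=WWWW F=OOGG R=GGRR B=RRBB L=BBOO
After move 2 (U'): U=WWWW F=BBGG R=OORR B=GGBB L=RROO
After move 3 (F'): F=BGBG U=WWOR R=YOYR D=ROYY L=RWOW
After move 4 (F'): F=GGBB U=WWYY R=OORR D=WWYY L=RROO
After move 5 (U): U=YWYW F=OOBB R=GGRR B=RRBB L=GGOO
After move 6 (U): U=YYWW F=GGBB R=RRRR B=GGBB L=OOOO
Query 1: D[0] = W
Query 2: B[3] = B
Query 3: L[0] = O
Query 4: D[2] = Y
Query 5: D[1] = W
Query 6: F[0] = G

Answer: W B O Y W G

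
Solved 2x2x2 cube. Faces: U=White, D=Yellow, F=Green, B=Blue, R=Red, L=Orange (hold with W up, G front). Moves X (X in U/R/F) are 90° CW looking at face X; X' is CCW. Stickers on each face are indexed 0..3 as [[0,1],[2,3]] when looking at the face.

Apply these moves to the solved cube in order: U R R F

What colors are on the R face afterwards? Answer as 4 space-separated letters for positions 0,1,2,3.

After move 1 (U): U=WWWW F=RRGG R=BBRR B=OOBB L=GGOO
After move 2 (R): R=RBRB U=WRWG F=RYGY D=YBYO B=WOWB
After move 3 (R): R=RRBB U=WYWY F=RBGO D=YWYW B=GORB
After move 4 (F): F=GROB U=WYOG R=WRYB D=BRYW L=GYOW
Query: R face = WRYB

Answer: W R Y B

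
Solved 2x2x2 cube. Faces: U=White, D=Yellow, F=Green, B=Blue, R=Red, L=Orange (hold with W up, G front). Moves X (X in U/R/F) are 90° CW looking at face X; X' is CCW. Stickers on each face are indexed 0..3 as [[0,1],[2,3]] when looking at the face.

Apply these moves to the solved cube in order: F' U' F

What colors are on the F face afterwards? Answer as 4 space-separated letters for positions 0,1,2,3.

After move 1 (F'): F=GGGG U=WWRR R=YRYR D=OOYY L=OWOW
After move 2 (U'): U=WRWR F=OWGG R=GGYR B=YRBB L=BBOW
After move 3 (F): F=GOGW U=WRWB R=WGRR D=YGYY L=BOOO
Query: F face = GOGW

Answer: G O G W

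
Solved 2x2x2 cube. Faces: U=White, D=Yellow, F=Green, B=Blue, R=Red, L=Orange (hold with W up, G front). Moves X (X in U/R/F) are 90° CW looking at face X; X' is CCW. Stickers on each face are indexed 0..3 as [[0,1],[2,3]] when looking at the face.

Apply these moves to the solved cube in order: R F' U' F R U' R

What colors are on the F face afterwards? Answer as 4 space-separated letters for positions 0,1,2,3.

After move 1 (R): R=RRRR U=WGWG F=GYGY D=YBYB B=WBWB
After move 2 (F'): F=YYGG U=WGRR R=BRYR D=OOYB L=OGOW
After move 3 (U'): U=GRWR F=OGGG R=YYYR B=BRWB L=WBOW
After move 4 (F): F=GOGG U=GRWB R=WYRR D=YYYB L=WOOO
After move 5 (R): R=RWRY U=GOWG F=GYGB D=YWYB B=BRRB
After move 6 (U'): U=OGGW F=WOGB R=GYRY B=RWRB L=BROO
After move 7 (R): R=RGYY U=OOGB F=WWGB D=YRYR B=WWGB
Query: F face = WWGB

Answer: W W G B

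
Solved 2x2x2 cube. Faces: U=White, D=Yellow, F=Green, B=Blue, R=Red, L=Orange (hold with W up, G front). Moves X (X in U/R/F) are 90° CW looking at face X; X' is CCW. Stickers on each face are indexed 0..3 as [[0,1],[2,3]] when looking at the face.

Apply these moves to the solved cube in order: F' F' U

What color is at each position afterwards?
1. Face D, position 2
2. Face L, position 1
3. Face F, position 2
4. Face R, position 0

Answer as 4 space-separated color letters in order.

Answer: Y G G B

Derivation:
After move 1 (F'): F=GGGG U=WWRR R=YRYR D=OOYY L=OWOW
After move 2 (F'): F=GGGG U=WWYY R=OROR D=WWYY L=OROR
After move 3 (U): U=YWYW F=ORGG R=BBOR B=ORBB L=GGOR
Query 1: D[2] = Y
Query 2: L[1] = G
Query 3: F[2] = G
Query 4: R[0] = B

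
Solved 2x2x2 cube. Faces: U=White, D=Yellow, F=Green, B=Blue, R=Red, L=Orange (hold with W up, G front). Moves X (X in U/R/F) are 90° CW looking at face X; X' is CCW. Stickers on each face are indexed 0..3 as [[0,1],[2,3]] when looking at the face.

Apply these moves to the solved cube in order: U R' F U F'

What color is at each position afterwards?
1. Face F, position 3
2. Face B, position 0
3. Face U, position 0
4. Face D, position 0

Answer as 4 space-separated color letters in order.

After move 1 (U): U=WWWW F=RRGG R=BBRR B=OOBB L=GGOO
After move 2 (R'): R=BRBR U=WBWO F=RWGW D=YRYG B=YOYB
After move 3 (F): F=GRWW U=WBOG R=WROR D=BBYG L=GYOR
After move 4 (U): U=OWGB F=WRWW R=YOOR B=GYYB L=GROR
After move 5 (F'): F=RWWW U=OWYO R=BOBR D=RRYG L=GBOG
Query 1: F[3] = W
Query 2: B[0] = G
Query 3: U[0] = O
Query 4: D[0] = R

Answer: W G O R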